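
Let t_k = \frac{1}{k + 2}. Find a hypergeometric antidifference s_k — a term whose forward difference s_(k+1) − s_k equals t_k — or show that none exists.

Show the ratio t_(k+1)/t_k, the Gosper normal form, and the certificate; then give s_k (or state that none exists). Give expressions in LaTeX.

none (Gosper's algorithm certifies no s_k)

Step 1: r(k) = (k + 2)/(k + 3).
So A=k + 2 and B=k + 3, with C=1.
Set up (k + 2)·f(k+1) − (k + 2)·f(k) − (1) = 0.
Degrees (1,1,0) ⇒ d ≤ 0.
Put f(k) = c0: A·f(k+1) − B(k−1)·f(k) − C = -1; need -1 = 0 — inconsistent ⇒ no f, not summable.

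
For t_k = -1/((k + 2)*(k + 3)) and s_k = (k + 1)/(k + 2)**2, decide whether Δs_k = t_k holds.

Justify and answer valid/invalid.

s_(k+1) = (k + 2)/(k + 3)**2
s_(k+1) − s_k = (-(k + 1)*(k + 3)**2 + (k + 2)**3)/((k + 2)**2*(k + 3)**2)
(s_(k+1) − s_k) − t_k = (2*k + 5)/(k**4 + 10*k**3 + 37*k**2 + 60*k + 36)

Invalid: residual (2*k + 5)/(k**4 + 10*k**3 + 37*k**2 + 60*k + 36) ≠ 0.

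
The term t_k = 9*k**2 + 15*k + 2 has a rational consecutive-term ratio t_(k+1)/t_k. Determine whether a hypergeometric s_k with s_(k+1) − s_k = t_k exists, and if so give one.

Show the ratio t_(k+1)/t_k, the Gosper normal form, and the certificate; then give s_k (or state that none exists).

r(k) = (9*k**2 + 33*k + 26)/(9*k**2 + 15*k + 2) after simplifying.
Take A(k)=1, B(k)=1, C(k)=k**2 + 5*k/3 + 2/9.
Need (1)·f(k+1) − (1)·f(k) = k**2 + 5*k/3 + 2/9.
Bound: deg f ≤ 3.
Match coefficients ⇒ f(k) = k*(3*k**2 + 3*k - 4)/9.
Get s_k = R·t_k = k*(3*k**2 + 3*k - 4) with R(k) = B(k−1)f(k)/C(k) = k*(3*k**2 + 3*k - 4)/(9*k**2 + 15*k + 2).
s_(k+1) − s_k = 9*k**2 + 15*k + 2 = t_k.

s_k = k*(3*k**2 + 3*k - 4)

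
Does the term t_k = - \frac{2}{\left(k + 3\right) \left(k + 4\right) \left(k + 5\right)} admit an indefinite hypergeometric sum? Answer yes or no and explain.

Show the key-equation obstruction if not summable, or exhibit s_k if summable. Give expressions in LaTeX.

Compute t_(k+1)/t_k: get (k + 3)/(k + 6).
Normal form (A,B,C) = (k + 3, k + 6, 1).
Need (k + 3)·f(k+1) − (k + 5)·f(k) = 1.
Degrees (1,1,0) ⇒ d ≤ 2.
A polynomial solution: f(k) = k*(k + 7)/24.
Then R = B(k−1)f/C = k*(k + 5)*(k + 7)/24, so s_k = R(k)·t_k = k*(-k - 7)/(12*(k + 3)*(k + 4)).
s_(k+1) − s_k = -2/(k**3 + 12*k**2 + 47*k + 60) = t_k.

Yes. s_k = \frac{k \left(- k - 7\right)}{12 \left(k + 3\right) \left(k + 4\right)}.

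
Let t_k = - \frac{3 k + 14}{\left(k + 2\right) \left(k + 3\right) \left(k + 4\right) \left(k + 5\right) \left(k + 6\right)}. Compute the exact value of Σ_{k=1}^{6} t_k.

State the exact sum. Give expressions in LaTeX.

Σ = -7/540

r(k) = (k + 2)*(3*k + 17)/((k + 7)*(3*k + 14)) after simplifying.
So A=k + 2 and B=k + 7, with C=k + 14/3.
Solve (k + 2)·f(k+1) − (k + 6)·f(k) = k + 14/3.
d = 4 from the (1,1,1) case.
A polynomial solution: f(k) = k*(k + 4)*(k**2 + 10*k + 31)/90.
Certificate R = B(k−1)f/C = k*(k + 4)*(k + 6)*(k**2 + 10*k + 31)/(30*(3*k + 14)) gives s_k = k*(-k**2 - 10*k - 31)/(30*(k**3 + 10*k**2 + 31*k + 30)).
Δs = (-3*k - 14)/(k**5 + 20*k**4 + 155*k**3 + 580*k**2 + 1044*k + 720), as required.
Telescoping: Σ = s_(7) − s_(1) = -7/216 − (-7/360) = -7/540.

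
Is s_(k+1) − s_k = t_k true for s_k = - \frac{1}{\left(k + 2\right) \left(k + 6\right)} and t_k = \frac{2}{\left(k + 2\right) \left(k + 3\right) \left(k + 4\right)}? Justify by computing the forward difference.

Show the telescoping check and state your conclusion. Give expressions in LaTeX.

Invalid: residual \frac{3 \left(- 3 k - 16\right)}{k^{5} + 22 k^{4} + 185 k^{3} + 740 k^{2} + 1404 k + 1008} ≠ 0.

s_(k+1) = -1/((k + 3)*(k + 7))
s_(k+1) − s_k = (2*k + 9)/(k**4 + 18*k**3 + 113*k**2 + 288*k + 252)
(s_(k+1) − s_k) − t_k = 3*(-3*k - 16)/(k**5 + 22*k**4 + 185*k**3 + 740*k**2 + 1404*k + 1008)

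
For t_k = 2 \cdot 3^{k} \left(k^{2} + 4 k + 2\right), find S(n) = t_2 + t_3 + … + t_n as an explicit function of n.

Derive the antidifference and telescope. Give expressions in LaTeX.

S(n) = 3 \cdot 3^{n} n^{2} + 9 \cdot 3^{n} n + 3 \cdot 3^{n} - 45

t_(k+1)/t_k = 3*(k**2 + 6*k + 7)/(k**2 + 4*k + 2).
A = 3, B = 1, C = k**2 + 4*k + 2.
Set up (3)·f(k+1) − (1)·f(k) − (k**2 + 4*k + 2) = 0.
Bound: deg f ≤ 2.
Solve for f: f(k) = (k**2 + k - 1)/2 (degree 2 ≤ 2).
So s_k = (B(k−1)f/C)·t_k = ((k**2 + k - 1)/(2*(k**2 + 4*k + 2)))·t_k = 3**k*(k**2 + k - 1).
Check: Δs_k = 2*3**k*(k**2 + 4*k + 2). ✓
Telescope: S(n) = s_(n+1) − s_(2) = 3**(n + 1)*(n**2 + 3*n + 1) − (45) = 3*3**n*n**2 + 9*3**n*n + 3*3**n - 45.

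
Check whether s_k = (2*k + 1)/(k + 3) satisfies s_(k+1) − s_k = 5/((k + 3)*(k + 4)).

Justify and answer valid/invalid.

valid; difference matches t_k

s_(k+1) = (2*k + 3)/(k + 4)
s_(k+1) − s_k = 5/(k**2 + 7*k + 12)
(s_(k+1) − s_k) − t_k = 0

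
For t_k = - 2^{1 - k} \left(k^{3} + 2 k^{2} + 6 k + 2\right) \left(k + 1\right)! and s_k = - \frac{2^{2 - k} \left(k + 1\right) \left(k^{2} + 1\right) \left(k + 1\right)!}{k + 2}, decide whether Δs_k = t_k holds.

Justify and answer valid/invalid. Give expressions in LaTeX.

Invalid: residual \frac{2^{1 - k} \left(k^{4} + 4 k^{3} + 8 k^{2} + 14 k + 2\right) \left(k + 1\right)!}{\left(k + 2\right) \left(k + 3\right)} ≠ 0.

s_(k+1) = -2**(1 - k)*(k + 2)*(k**2 + 2*k + 2)*factorial(k + 2)/(k + 3)
s_(k+1) − s_k = -2**(1 - k)*(k**5 + 6*k**4 + 18*k**3 + 36*k**2 + 32*k + 10)*factorial(k + 1)/((k + 2)*(k + 3))
(s_(k+1) − s_k) − t_k = 2**(1 - k)*(k**4 + 4*k**3 + 8*k**2 + 14*k + 2)*factorial(k + 1)/((k + 2)*(k + 3))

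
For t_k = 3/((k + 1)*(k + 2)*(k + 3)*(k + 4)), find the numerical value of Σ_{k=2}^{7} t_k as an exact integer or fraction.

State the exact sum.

r(k) = (k + 1)/(k + 5) after simplifying.
A = k + 1, B = k + 5, C = 1.
Solve (k + 1)·f(k+1) − (k + 4)·f(k) = 1.
From deg A=1, deg B=1, deg C=0: d=3.
Coefficient equations give f(k) = k*(k**2 + 6*k + 11)/18.
So s_k = (B(k−1)f/C)·t_k = (k*(k + 4)*(k**2 + 6*k + 11)/18)·t_k = k*(k**2 + 6*k + 11)/(6*(k + 1)*(k + 2)*(k + 3)).
Δs = 3/(k**4 + 10*k**3 + 35*k**2 + 50*k + 24), as required.
Σ_(k=2)^(7) t_k = s_(8) − s_(2) = 82/495 − (3/20) = 31/1980.

Σ = 31/1980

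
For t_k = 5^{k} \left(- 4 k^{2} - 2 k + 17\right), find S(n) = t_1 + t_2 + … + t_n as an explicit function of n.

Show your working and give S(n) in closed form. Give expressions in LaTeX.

S(n) = - 5 \cdot 5^{n} n^{2} + 20 \cdot 5^{n} - 20

Ratio r(k) = 5*(4*k**2 + 10*k - 11)/(4*k**2 + 2*k - 17).
Take A(k)=5, B(k)=1, C(k)=k**2 + k/2 - 17/4.
Solve (5)·f(k+1) − (1)·f(k) = k**2 + k/2 - 17/4.
Bound: deg f ≤ 2.
Match coefficients ⇒ f(k) = (k - 3)*(k + 1)/4.
R(k) = B(k−1)·f(k)/C(k) = (k - 3)*(k + 1)/(4*k**2 + 2*k - 17); s_k = R·t_k = 5**k*(-k**2 + 2*k + 3).
Check: Δs_k = 5**k*(-4*k**2 - 2*k + 17). ✓
Σ_(k=1)^n t_k = s_(n+1) − s_(1) = (5**(n + 1)*(4 - n**2)) − (20), i.e. -5*5**n*n**2 + 20*5**n - 20.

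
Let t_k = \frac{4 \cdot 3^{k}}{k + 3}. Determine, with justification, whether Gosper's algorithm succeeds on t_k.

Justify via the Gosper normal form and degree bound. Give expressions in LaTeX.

r(k) = 3*(k + 3)/(k + 4) after simplifying.
Gosper form: A/B · C(k+1)/C(k) with A=3*k + 9, B=k + 4, C=1.
Solve (3*k + 9)·f(k+1) − (k + 3)·f(k) = 1.
From deg A=1, deg B=1, deg C=0: d=-1.
Bound -1 < 0, so the key equation has no polynomial solution.

No — key equation has no polynomial f.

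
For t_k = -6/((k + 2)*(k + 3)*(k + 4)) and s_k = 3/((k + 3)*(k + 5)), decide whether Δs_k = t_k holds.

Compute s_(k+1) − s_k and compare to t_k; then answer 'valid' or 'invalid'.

Invalid: residual 9*(3*k + 14)/(k**5 + 20*k**4 + 155*k**3 + 580*k**2 + 1044*k + 720) ≠ 0.

s_(k+1) = 3/((k + 4)*(k + 6))
s_(k+1) − s_k = 3*(-2*k - 9)/(k**4 + 18*k**3 + 119*k**2 + 342*k + 360)
(s_(k+1) − s_k) − t_k = 9*(3*k + 14)/(k**5 + 20*k**4 + 155*k**3 + 580*k**2 + 1044*k + 720)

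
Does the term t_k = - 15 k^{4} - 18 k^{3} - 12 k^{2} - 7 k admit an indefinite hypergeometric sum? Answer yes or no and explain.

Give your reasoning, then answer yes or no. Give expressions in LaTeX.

Yes. s_k = k \left(- 3 k^{4} + 3 k^{3} - 2 k + 2\right).

Compute t_(k+1)/t_k: get (15*k**4 + 78*k**3 + 156*k**2 + 145*k + 52)/(k*(15*k**3 + 18*k**2 + 12*k + 7)).
Take A(k)=1, B(k)=1, C(k)=k**4 + 6*k**3/5 + 4*k**2/5 + 7*k/15.
Key eq: (1)·f(k+1) = (1)·f(k) + (k**4 + 6*k**3/5 + 4*k**2/5 + 7*k/15).
From deg A=0, deg B=0, deg C=4: d=5.
A polynomial solution: f(k) = k*(k - 1)*(3*k**3 + 2)/15.
Certificate R = B(k−1)f/C = (k - 1)*(3*k**3 + 2)/(15*k**3 + 18*k**2 + 12*k + 7) gives s_k = k*(-3*k**4 + 3*k**3 - 2*k + 2).
Verify: k*(-15*k**3 - 18*k**2 - 12*k - 7) matches t_k.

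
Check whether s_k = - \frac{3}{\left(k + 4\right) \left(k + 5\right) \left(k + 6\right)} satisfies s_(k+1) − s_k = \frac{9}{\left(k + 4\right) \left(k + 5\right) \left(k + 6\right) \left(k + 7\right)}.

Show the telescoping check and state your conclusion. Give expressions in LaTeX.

valid; difference matches t_k

s_(k+1) = -3/((k + 5)*(k + 6)*(k + 7))
s_(k+1) − s_k = 9/((k + 4)*(k + 5)*(k + 6)*(k + 7))
(s_(k+1) − s_k) − t_k = 0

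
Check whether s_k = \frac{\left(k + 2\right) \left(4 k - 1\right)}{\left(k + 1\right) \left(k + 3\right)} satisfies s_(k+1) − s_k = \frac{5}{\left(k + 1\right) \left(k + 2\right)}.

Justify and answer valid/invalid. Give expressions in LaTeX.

Invalid: residual \frac{4 k^{2} + 2 k - 17}{k^{4} + 10 k^{3} + 35 k^{2} + 50 k + 24} ≠ 0.

s_(k+1) = (k + 3)*(4*k + 3)/((k + 2)*(k + 4))
s_(k+1) − s_k = (9*k**2 + 37*k + 43)/(k**4 + 10*k**3 + 35*k**2 + 50*k + 24)
(s_(k+1) − s_k) − t_k = (4*k**2 + 2*k - 17)/(k**4 + 10*k**3 + 35*k**2 + 50*k + 24)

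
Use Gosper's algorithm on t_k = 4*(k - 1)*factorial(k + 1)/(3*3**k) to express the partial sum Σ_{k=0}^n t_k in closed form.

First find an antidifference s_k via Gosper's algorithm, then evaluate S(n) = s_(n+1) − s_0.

S(n) = -4 + 4*factorial(n + 2)/(3*3**n)

t_(k+1)/t_k = k*(k + 2)/(3*(k - 1)).
Take A(k)=k/3 + 2/3, B(k)=1, C(k)=k - 1.
Set up (k/3 + 2/3)·f(k+1) − (1)·f(k) − (k - 1) = 0.
d = 0 from the (1,0,1) case.
Solving with deg f ≤ 0: f(k) = 3.
So s_k = (B(k−1)f/C)·t_k = (3/(k - 1))·t_k = 4*factorial(k + 1)/3**k.
Check: Δs_k = 4*(k - 1)*factorial(k + 1)/(3*3**k). ✓
Telescope: S(n) = s_(n+1) − s_(0) = 4*3**(-n - 1)*factorial(n + 2) − (4) = -4 + 4*factorial(n + 2)/(3*3**n).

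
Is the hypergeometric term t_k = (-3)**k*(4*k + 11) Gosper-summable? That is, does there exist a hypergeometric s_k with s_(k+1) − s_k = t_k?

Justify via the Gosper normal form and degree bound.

Step 1: r(k) = 3*(-4*k - 15)/(4*k + 11).
Gosper form: A/B · C(k+1)/C(k) with A=-3, B=1, C=k + 11/4.
f must satisfy (-3)·f(k+1) − (1)·f(k) = k + 11/4.
d = 1 from the (0,0,1) case.
Coefficient equations give f(k) = -(k + 2)/4.
Get s_k = R·t_k = (-3)**k*(-k - 2) with R(k) = B(k−1)f(k)/C(k) = -(k + 2)/(4*k + 11).
Δs = (-3)**k*(4*k + 11), as required.

Yes. s_k = (-3)**k*(-k - 2).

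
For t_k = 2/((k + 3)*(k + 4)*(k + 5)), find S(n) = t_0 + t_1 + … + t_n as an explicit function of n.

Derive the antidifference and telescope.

r(k) = (k + 3)/(k + 6) after simplifying.
Gosper form: A/B · C(k+1)/C(k) with A=k + 3, B=k + 6, C=1.
Set up (k + 3)·f(k+1) − (k + 5)·f(k) − (1) = 0.
deg f ≤ 2 (via 1,1,0).
A polynomial solution: f(k) = k*(k + 7)/24.
Then R = B(k−1)f/C = k*(k + 5)*(k + 7)/24, so s_k = R(k)·t_k = k*(k + 7)/(12*(k + 3)*(k + 4)).
Check: Δs_k = 2/(k**3 + 12*k**2 + 47*k + 60). ✓
Evaluate: s_(n+1) = (n**2 + 9*n + 8)/(12*(n**2 + 9*n + 20)); subtract s_(0) = 0 ⇒ S(n) = (n**2 + 9*n + 8)/(12*(n**2 + 9*n + 20)).

S(n) = (n**2 + 9*n + 8)/(12*(n**2 + 9*n + 20))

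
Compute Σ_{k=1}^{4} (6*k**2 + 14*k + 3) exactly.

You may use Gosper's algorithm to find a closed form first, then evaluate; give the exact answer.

The ratio is (6*k**2 + 26*k + 23)/(6*k**2 + 14*k + 3).
Factor: A=1; B=1; C=k**2 + 7*k/3 + 1/2.
Key eq: (1)·f(k+1) = (1)·f(k) + (k**2 + 7*k/3 + 1/2).
Degrees (0,0,2) ⇒ d ≤ 3.
Solve for f: f(k) = k*(2*k**2 + 4*k - 3)/6 (degree 3 ≤ 3).
Certificate R = B(k−1)f/C = k*(2*k**2 + 4*k - 3)/(6*k**2 + 14*k + 3) gives s_k = k*(2*k**2 + 4*k - 3).
Check: Δs_k = 6*k**2 + 14*k + 3. ✓
Σ_(k=1)^(4) t_k = s_(5) − s_(1) = 335 − (3) = 332.

Σ = 332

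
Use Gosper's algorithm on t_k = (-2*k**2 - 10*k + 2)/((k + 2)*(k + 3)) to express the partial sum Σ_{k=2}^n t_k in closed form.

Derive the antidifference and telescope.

t_(k+1)/t_k = (k + 2)*(5*k + (k + 1)**2 + 4)/((k + 4)*(k**2 + 5*k - 1)).
Take A(k)=k + 2, B(k)=k + 4, C(k)=k**2 + 5*k - 1.
f must satisfy (k + 2)·f(k+1) − (k + 3)·f(k) = k**2 + 5*k - 1.
Degrees (1,1,2) ⇒ d ≤ 2.
A polynomial solution: f(k) = k*(2*k - 3)/2.
Then R = B(k−1)f/C = k*(k + 3)*(2*k - 3)/(2*(k**2 + 5*k - 1)), so s_k = R(k)·t_k = k*(3 - 2*k)/(k + 2).
Verify: 2*(-k**2 - 5*k + 1)/(k**2 + 5*k + 6) matches t_k.
s_(n+1) = (-2*n**2 - n + 1)/(n + 3) and s_(2) = -1/2, so S(n) = (-4*n**2 - n + 5)/(2*(n + 3)).

S(n) = (-4*n**2 - n + 5)/(2*(n + 3))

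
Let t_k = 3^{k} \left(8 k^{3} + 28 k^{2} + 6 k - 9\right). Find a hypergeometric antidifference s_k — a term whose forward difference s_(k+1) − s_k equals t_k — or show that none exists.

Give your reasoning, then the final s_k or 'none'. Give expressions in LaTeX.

Compute t_(k+1)/t_k: get 3*(8*k**3 + 52*k**2 + 86*k + 33)/(8*k**3 + 28*k**2 + 6*k - 9).
Gosper form: A/B · C(k+1)/C(k) with A=3, B=1, C=k**3 + 7*k**2/2 + 3*k/4 - 9/8.
Solve (3)·f(k+1) − (1)·f(k) = k**3 + 7*k**2/2 + 3*k/4 - 9/8.
From deg A=0, deg B=0, deg C=3: d=3.
A polynomial solution: f(k) = k*(2*k - 3)*(2*k + 1)/8.
Certificate R = B(k−1)f/C = k*(2*k - 3)*(2*k + 1)/(8*k**3 + 28*k**2 + 6*k - 9) gives s_k = 3**k*k*(4*k**2 - 4*k - 3).
Δs = 3**k*(8*k**3 + 28*k**2 + 6*k - 9), as required.

s_k = 3^{k} k \left(4 k^{2} - 4 k - 3\right)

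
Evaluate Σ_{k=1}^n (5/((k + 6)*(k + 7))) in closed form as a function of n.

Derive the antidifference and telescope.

S(n) = 5*n/(7*(n + 7))

Step 1: r(k) = (k + 6)/(k + 8).
A = k + 6, B = k + 8, C = 1.
Need (k + 6)·f(k+1) − (k + 7)·f(k) = 1.
deg f ≤ 1 (via 1,1,0).
Coefficient equations give f(k) = k/6.
Certificate R = B(k−1)f/C = k*(k + 7)/6 gives s_k = 5*k/(6*(k + 6)).
s_(k+1) − s_k = 5/(k**2 + 13*k + 42) = t_k.
s_(n+1) = 5*(n + 1)/(6*(n + 7)) and s_(1) = 5/42, so S(n) = 5*n/(7*(n + 7)).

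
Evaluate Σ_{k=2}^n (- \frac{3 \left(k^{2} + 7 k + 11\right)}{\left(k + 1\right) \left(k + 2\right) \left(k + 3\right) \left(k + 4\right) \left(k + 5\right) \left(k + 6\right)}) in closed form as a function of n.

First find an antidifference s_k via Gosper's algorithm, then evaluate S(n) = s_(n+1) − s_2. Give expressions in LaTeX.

S(n) = \frac{- n^{3} - 12 n^{2} - 44 n + 57}{105 \left(n^{3} + 12 n^{2} + 44 n + 48\right)}

Compute t_(k+1)/t_k: get (k + 1)*(7*k + (k + 1)**2 + 18)/((k + 7)*(k**2 + 7*k + 11)).
Factor: A=k + 1; B=k + 7; C=k**2 + 7*k + 11.
Solve (k + 1)·f(k+1) − (k + 6)·f(k) = k**2 + 7*k + 11.
d = 5 from the (1,1,2) case.
Solve for f: f(k) = k*(k + 2)*(k + 4)*(k**2 + 9*k + 23)/45 (degree 5 ≤ 5).
R(k) = B(k−1)·f(k)/C(k) = k*(k + 2)*(k + 4)*(k + 6)*(k**2 + 9*k + 23)/(45*(k**2 + 7*k + 11)); s_k = R·t_k = k*(-k**2 - 9*k - 23)/(15*(k**3 + 9*k**2 + 23*k + 15)).
Check: Δs_k = 3*(-k**2 - 7*k - 11)/(k**6 + 21*k**5 + 175*k**4 + 735*k**3 + 1624*k**2 + 1764*k + 720). ✓
s_(n+1) = (-n**3 - 12*n**2 - 44*n - 33)/(15*(n**3 + 12*n**2 + 44*n + 48)) and s_(2) = -2/35, so S(n) = (-n**3 - 12*n**2 - 44*n + 57)/(105*(n**3 + 12*n**2 + 44*n + 48)).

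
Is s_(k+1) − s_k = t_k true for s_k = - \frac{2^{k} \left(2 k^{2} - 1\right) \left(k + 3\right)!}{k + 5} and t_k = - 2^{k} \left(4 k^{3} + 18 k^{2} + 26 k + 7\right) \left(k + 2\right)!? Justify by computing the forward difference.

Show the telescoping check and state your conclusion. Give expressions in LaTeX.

s_(k+1) = -2**(k + 1)*(2*k**2 + 4*k + 1)*factorial(k + 4)/(k + 6)
s_(k+1) − s_k = -2**k*(4*k**4 + 42*k**3 + 142*k**2 + 179*k + 46)*factorial(k + 3)/((k + 5)*(k + 6))
(s_(k+1) − s_k) − t_k = 2**(k + 1)*(4*k**4 + 38*k**3 + 114*k**2 + 137*k + 36)*factorial(k + 2)/((k + 5)*(k + 6))

Invalid: residual \frac{2^{k + 1} \left(4 k^{4} + 38 k^{3} + 114 k^{2} + 137 k + 36\right) \left(k + 2\right)!}{\left(k + 5\right) \left(k + 6\right)} ≠ 0.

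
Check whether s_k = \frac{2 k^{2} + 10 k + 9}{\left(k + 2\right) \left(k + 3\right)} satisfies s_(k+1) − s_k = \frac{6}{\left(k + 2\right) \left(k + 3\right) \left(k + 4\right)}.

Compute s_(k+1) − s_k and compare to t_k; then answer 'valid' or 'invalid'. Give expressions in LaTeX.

s_(k+1) = (10*k + 2*(k + 1)**2 + 19)/((k + 3)*(k + 4))
s_(k+1) − s_k = 6/(k**3 + 9*k**2 + 26*k + 24)
(s_(k+1) − s_k) − t_k = 0

valid; difference matches t_k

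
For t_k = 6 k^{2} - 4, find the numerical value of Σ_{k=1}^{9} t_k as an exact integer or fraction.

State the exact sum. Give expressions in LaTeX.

Ratio r(k) = (3*(k + 1)**2 - 2)/(3*k**2 - 2).
Take A(k)=1, B(k)=1, C(k)=k**2 - 2/3.
f must satisfy (1)·f(k+1) − (1)·f(k) = k**2 - 2/3.
deg f ≤ 3 (via 0,0,2).
A polynomial solution: f(k) = k*(2*k**2 - 3*k - 3)/6.
So s_k = (B(k−1)f/C)·t_k = (k*(2*k**2 - 3*k - 3)/(2*(3*k**2 - 2)))·t_k = k*(2*k**2 - 3*k - 3).
Check: Δs_k = 6*k**2 - 4. ✓
Σ_(k=1)^(9) t_k = s_(10) − s_(1) = 1670 − (-4) = 1674.

Σ = 1674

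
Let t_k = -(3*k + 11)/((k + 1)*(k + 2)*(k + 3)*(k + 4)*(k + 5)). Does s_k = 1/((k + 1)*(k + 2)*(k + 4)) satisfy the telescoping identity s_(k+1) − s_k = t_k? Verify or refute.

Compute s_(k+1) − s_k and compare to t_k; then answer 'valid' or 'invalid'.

s_(k+1) = 1/((k + 2)*(k + 3)*(k + 5))
s_(k+1) − s_k = ((k + 1)*(k + 4) - (k + 3)*(k + 5))/((k + 1)*(k + 2)*(k + 3)*(k + 4)*(k + 5))
(s_(k+1) − s_k) − t_k = 0

valid; difference matches t_k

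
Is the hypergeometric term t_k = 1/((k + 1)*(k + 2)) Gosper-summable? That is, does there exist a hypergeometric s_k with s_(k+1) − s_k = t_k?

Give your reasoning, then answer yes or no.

The ratio is (k + 1)/(k + 3).
So A=k + 1 and B=k + 3, with C=1.
Solve (k + 1)·f(k+1) − (k + 2)·f(k) = 1.
deg f ≤ 1 (via 1,1,0).
Coefficient equations give f(k) = k.
So s_k = (B(k−1)f/C)·t_k = (k*(k + 2))·t_k = k/(k + 1).
Check: Δs_k = 1/(k**2 + 3*k + 2). ✓

Yes. s_k = k/(k + 1).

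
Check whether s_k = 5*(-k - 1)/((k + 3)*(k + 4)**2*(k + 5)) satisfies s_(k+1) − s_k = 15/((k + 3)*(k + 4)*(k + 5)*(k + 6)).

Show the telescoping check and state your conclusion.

Invalid: residual 30*(-2*k - 9)/(k**6 + 27*k**5 + 301*k**4 + 1773*k**3 + 5818*k**2 + 10080*k + 7200) ≠ 0.

s_(k+1) = 5*(-k - 2)/((k + 4)*(k + 5)**2*(k + 6))
s_(k+1) − s_k = 15*(k**2 + 5*k + 2)/(k**6 + 27*k**5 + 301*k**4 + 1773*k**3 + 5818*k**2 + 10080*k + 7200)
(s_(k+1) − s_k) − t_k = 30*(-2*k - 9)/(k**6 + 27*k**5 + 301*k**4 + 1773*k**3 + 5818*k**2 + 10080*k + 7200)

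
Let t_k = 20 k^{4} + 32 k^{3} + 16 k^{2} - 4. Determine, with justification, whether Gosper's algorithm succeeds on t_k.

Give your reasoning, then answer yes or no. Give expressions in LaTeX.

Step 1: r(k) = (5*k**4 + 28*k**3 + 58*k**2 + 52*k + 16)/(5*k**4 + 8*k**3 + 4*k**2 - 1).
Gosper form: A/B · C(k+1)/C(k) with A=1, B=1, C=k**4 + 8*k**3/5 + 4*k**2/5 - 1/5.
f must satisfy (1)·f(k+1) − (1)·f(k) = k**4 + 8*k**3/5 + 4*k**2/5 - 1/5.
deg f ≤ 5 (via 0,0,4).
A polynomial solution: f(k) = k*(k + 1)*(2*k**3 - 3*k**2 + k - 1)/10.
So s_k = (B(k−1)f/C)·t_k = (k*(2*k**3 - 3*k**2 + k - 1)/(2*(5*k**3 + 3*k**2 + k - 1)))·t_k = 2*k*(2*k**4 - k**3 - 2*k**2 - 1).
Verify: 20*k**4 + 32*k**3 + 16*k**2 - 4 matches t_k.

Yes. s_k = 2 k \left(2 k^{4} - k^{3} - 2 k^{2} - 1\right).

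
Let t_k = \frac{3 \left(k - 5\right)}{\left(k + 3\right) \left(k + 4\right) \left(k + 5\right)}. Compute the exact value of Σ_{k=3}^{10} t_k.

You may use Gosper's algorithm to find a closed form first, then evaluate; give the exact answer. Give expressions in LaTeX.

Σ = 0

Step 1: r(k) = (k - 4)*(k + 3)/((k - 5)*(k + 6)).
So A=k + 3 and B=k + 6, with C=k - 5.
f must satisfy (k + 3)·f(k+1) − (k + 5)·f(k) = k - 5.
Bound: deg f ≤ 2.
A polynomial solution: f(k) = -k*(k + 19)/12.
So s_k = (B(k−1)f/C)·t_k = (-k*(k + 5)*(k + 19)/(12*(k - 5)))·t_k = k*(-k - 19)/(4*(k + 3)*(k + 4)).
s_(k+1) − s_k = 3*(k - 5)/(k**3 + 12*k**2 + 47*k + 60) = t_k.
Evaluate s at k=11 and k=3: -11/28 and -11/28; difference 0.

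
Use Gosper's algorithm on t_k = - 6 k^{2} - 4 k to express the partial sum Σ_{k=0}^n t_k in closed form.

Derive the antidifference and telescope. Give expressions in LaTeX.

S(n) = n \left(- 2 n^{2} - 5 n - 3\right)

Compute t_(k+1)/t_k: get (3*k**2 + 8*k + 5)/(k*(3*k + 2)).
Factor: A=1; B=1; C=k**2 + 2*k/3.
Key eq: (1)·f(k+1) = (1)·f(k) + (k**2 + 2*k/3).
deg f ≤ 3 (via 0,0,2).
Solving with deg f ≤ 3: f(k) = k*(k - 1)*(2*k + 1)/6.
Get s_k = R·t_k = k*(-2*k**2 + k + 1) with R(k) = B(k−1)f(k)/C(k) = (k - 1)*(2*k + 1)/(2*(3*k + 2)).
Δs = 2*k*(-3*k - 2), as required.
Telescope: S(n) = s_(n+1) − s_(0) = n*(-2*n**2 - 5*n - 3) − (0) = n*(-2*n**2 - 5*n - 3).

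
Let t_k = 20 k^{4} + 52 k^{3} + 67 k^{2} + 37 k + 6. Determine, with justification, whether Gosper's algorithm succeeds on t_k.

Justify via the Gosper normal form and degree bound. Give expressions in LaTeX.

t_(k+1)/t_k = (20*k**4 + 132*k**3 + 343*k**2 + 407*k + 182)/(20*k**4 + 52*k**3 + 67*k**2 + 37*k + 6).
Gosper form: A/B · C(k+1)/C(k) with A=1, B=1, C=k**4 + 13*k**3/5 + 67*k**2/20 + 37*k/20 + 3/10.
Solve (1)·f(k+1) − (1)·f(k) = k**4 + 13*k**3/5 + 67*k**2/20 + 37*k/20 + 3/10.
From deg A=0, deg B=0, deg C=4: d=5.
Solving with deg f ≤ 5: f(k) = k*(4*k**4 + 3*k**3 + 3*k**2 - 2*k - 2)/20.
Then R = B(k−1)f/C = k*(4*k**4 + 3*k**3 + 3*k**2 - 2*k - 2)/(20*k**4 + 52*k**3 + 67*k**2 + 37*k + 6), so s_k = R(k)·t_k = k*(4*k**4 + 3*k**3 + 3*k**2 - 2*k - 2).
Check: Δs_k = 20*k**4 + 52*k**3 + 67*k**2 + 37*k + 6. ✓

Yes. s_k = k \left(4 k^{4} + 3 k^{3} + 3 k^{2} - 2 k - 2\right).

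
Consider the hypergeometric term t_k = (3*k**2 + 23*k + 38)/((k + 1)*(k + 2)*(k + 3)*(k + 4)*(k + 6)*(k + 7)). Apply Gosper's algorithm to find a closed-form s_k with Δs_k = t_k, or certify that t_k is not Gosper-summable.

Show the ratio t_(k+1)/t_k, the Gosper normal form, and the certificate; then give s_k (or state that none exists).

s_k = k*(k**2 + 10*k + 27)/(18*(k**3 + 10*k**2 + 27*k + 18))

Compute t_(k+1)/t_k: get (k + 1)*(k + 6)*(23*k + 3*(k + 1)**2 + 61)/((k + 5)*(k + 8)*(3*k**2 + 23*k + 38)).
A = k + 1, B = k + 8, C = k**3 + 38*k**2/3 + 51*k + 190/3.
Solve (k + 1)·f(k+1) − (k + 7)·f(k) = k**3 + 38*k**2/3 + 51*k + 190/3.
Degrees (1,1,3) ⇒ d ≤ 6.
Solve for f: f(k) = k*(k + 2)*(k + 4)*(k + 5)*(k**2 + 10*k + 27)/54 (degree 6 ≤ 6).
Then R = B(k−1)f/C = k*(k + 2)*(k + 4)*(k + 7)*(k**2 + 10*k + 27)/(18*(3*k**2 + 23*k + 38)), so s_k = R(k)·t_k = k*(k**2 + 10*k + 27)/(18*(k**3 + 10*k**2 + 27*k + 18)).
Verify: (3*k**2 + 23*k + 38)/(k**6 + 23*k**5 + 207*k**4 + 925*k**3 + 2144*k**2 + 2412*k + 1008) matches t_k.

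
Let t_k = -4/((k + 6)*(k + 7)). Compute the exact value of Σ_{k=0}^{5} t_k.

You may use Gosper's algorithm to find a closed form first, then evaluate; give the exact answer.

Σ = -1/3

t_(k+1)/t_k = (k + 6)/(k + 8).
Take A(k)=k + 6, B(k)=k + 8, C(k)=1.
Set up (k + 6)·f(k+1) − (k + 7)·f(k) − (1) = 0.
Degrees (1,1,0) ⇒ d ≤ 1.
Coefficient equations give f(k) = k/6.
Certificate R = B(k−1)f/C = k*(k + 7)/6 gives s_k = -2*k/(3*k + 18).
Δs = -4/(k**2 + 13*k + 42), as required.
Telescoping: Σ = s_(6) − s_(0) = -1/3 − (0) = -1/3.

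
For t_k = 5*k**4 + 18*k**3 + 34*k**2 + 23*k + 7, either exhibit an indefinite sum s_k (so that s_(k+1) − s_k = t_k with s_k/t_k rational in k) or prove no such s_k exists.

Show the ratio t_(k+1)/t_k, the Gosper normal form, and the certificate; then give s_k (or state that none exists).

s_k = k*(k**4 + 2*k**3 + 4*k**2 - k + 1)

Ratio r(k) = (5*k**4 + 38*k**3 + 118*k**2 + 165*k + 87)/(5*k**4 + 18*k**3 + 34*k**2 + 23*k + 7).
Factor: A=1; B=1; C=k**4 + 18*k**3/5 + 34*k**2/5 + 23*k/5 + 7/5.
Need (1)·f(k+1) − (1)·f(k) = k**4 + 18*k**3/5 + 34*k**2/5 + 23*k/5 + 7/5.
deg f ≤ 5 (via 0,0,4).
Solving with deg f ≤ 5: f(k) = k*(k**4 + 2*k**3 + 4*k**2 - k + 1)/5.
Certificate R = B(k−1)f/C = k*(k**4 + 2*k**3 + 4*k**2 - k + 1)/(5*k**4 + 18*k**3 + 34*k**2 + 23*k + 7) gives s_k = k*(k**4 + 2*k**3 + 4*k**2 - k + 1).
Check: Δs_k = 5*k**4 + 18*k**3 + 34*k**2 + 23*k + 7. ✓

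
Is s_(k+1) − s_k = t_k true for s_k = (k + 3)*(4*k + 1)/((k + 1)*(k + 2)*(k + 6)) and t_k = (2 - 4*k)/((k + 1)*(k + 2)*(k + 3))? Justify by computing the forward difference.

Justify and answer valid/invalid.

Invalid: residual 3*(8*k**2 + 35*k - 9)/(k**5 + 19*k**4 + 131*k**3 + 401*k**2 + 540*k + 252) ≠ 0.

s_(k+1) = (k + 4)*(4*k + 5)/((k + 2)*(k + 3)*(k + 7))
s_(k+1) − s_k = (-4*k**3 - 26*k**2 - 37*k + 57)/(k**5 + 19*k**4 + 131*k**3 + 401*k**2 + 540*k + 252)
(s_(k+1) − s_k) − t_k = 3*(8*k**2 + 35*k - 9)/(k**5 + 19*k**4 + 131*k**3 + 401*k**2 + 540*k + 252)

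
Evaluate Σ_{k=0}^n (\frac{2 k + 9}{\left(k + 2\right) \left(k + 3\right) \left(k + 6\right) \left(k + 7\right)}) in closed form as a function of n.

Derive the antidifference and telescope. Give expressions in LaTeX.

S(n) = \frac{n^{2} + 10 n + 9}{12 \left(n^{2} + 10 n + 21\right)}

The ratio is (k + 2)*(k + 6)*(2*k + 11)/((k + 4)*(k + 8)*(2*k + 9)).
Gosper form: A/B · C(k+1)/C(k) with A=k + 2, B=k + 8, C=k**3 + 27*k**2/2 + 121*k/2 + 90.
Need (k + 2)·f(k+1) − (k + 7)·f(k) = k**3 + 27*k**2/2 + 121*k/2 + 90.
deg f ≤ 5 (via 1,1,3).
Match coefficients ⇒ f(k) = k*(k + 3)*(k + 4)*(k + 5)*(k + 8)/24.
So s_k = (B(k−1)f/C)·t_k = (k*(k + 3)*(k + 7)*(k + 8)/(12*(2*k + 9)))·t_k = k*(k + 8)/(12*(k**2 + 8*k + 12)).
s_(k+1) − s_k = (2*k + 9)/(k**4 + 18*k**3 + 113*k**2 + 288*k + 252) = t_k.
s_(n+1) = (n**2 + 10*n + 9)/(12*(n**2 + 10*n + 21)) and s_(0) = 0, so S(n) = (n**2 + 10*n + 9)/(12*(n**2 + 10*n + 21)).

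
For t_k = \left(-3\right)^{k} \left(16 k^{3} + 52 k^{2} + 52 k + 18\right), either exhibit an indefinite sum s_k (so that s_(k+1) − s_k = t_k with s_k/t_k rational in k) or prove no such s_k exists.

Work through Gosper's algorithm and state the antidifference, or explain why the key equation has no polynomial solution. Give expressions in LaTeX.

Compute t_(k+1)/t_k: get 3*(-8*k**3 - 50*k**2 - 102*k - 69)/(8*k**3 + 26*k**2 + 26*k + 9).
Gosper form: A/B · C(k+1)/C(k) with A=-3, B=1, C=k**3 + 13*k**2/4 + 13*k/4 + 9/8.
Key eq: (-3)·f(k+1) = (1)·f(k) + (k**3 + 13*k**2/4 + 13*k/4 + 9/8).
Degrees (0,0,3) ⇒ d ≤ 3.
Coefficient equations give f(k) = -k*(2*k**2 + 2*k - 1)/8.
Get s_k = R·t_k = 2*(-3)**k*k*(-2*k**2 - 2*k + 1) with R(k) = B(k−1)f(k)/C(k) = -k*(2*k**2 + 2*k - 1)/(8*k**3 + 26*k**2 + 26*k + 9).
Check: Δs_k = (-3)**k*(16*k**3 + 52*k**2 + 52*k + 18). ✓

s_k = 2 \left(-3\right)^{k} k \left(- 2 k^{2} - 2 k + 1\right)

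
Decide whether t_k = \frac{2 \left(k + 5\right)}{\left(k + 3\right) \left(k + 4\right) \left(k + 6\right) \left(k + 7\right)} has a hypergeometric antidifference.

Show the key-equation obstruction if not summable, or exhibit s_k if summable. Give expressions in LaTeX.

t_(k+1)/t_k = (k + 3)*(k + 6)**2/((k + 5)**2*(k + 8)).
Normal form (A,B,C) = (k + 3, k + 8, k**2 + 10*k + 25).
Solve (k + 3)·f(k+1) − (k + 7)·f(k) = k**2 + 10*k + 25.
From deg A=1, deg B=1, deg C=2: d=4.
Match coefficients ⇒ f(k) = k*(k + 4)*(k + 5)*(k + 9)/36.
Certificate R = B(k−1)f/C = k*(k + 4)*(k + 7)*(k + 9)/(36*(k + 5)) gives s_k = k*(k + 9)/(18*(k**2 + 9*k + 18)).
Δs = 2*(k + 5)/(k**4 + 20*k**3 + 145*k**2 + 450*k + 504), as required.

Yes. s_k = \frac{k \left(k + 9\right)}{18 \left(k^{2} + 9 k + 18\right)}.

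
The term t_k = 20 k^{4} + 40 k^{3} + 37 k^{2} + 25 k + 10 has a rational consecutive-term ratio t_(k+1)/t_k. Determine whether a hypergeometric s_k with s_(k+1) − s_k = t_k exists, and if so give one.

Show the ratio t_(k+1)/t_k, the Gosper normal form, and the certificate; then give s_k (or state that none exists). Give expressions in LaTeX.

t_(k+1)/t_k = (20*k**4 + 120*k**3 + 277*k**2 + 299*k + 132)/(20*k**4 + 40*k**3 + 37*k**2 + 25*k + 10).
Normal form (A,B,C) = (1, 1, k**4 + 2*k**3 + 37*k**2/20 + 5*k/4 + 1/2).
f must satisfy (1)·f(k+1) − (1)·f(k) = k**4 + 2*k**3 + 37*k**2/20 + 5*k/4 + 1/2.
Bound: deg f ≤ 5.
Coefficient equations give f(k) = k*(4*k**4 - k**2 + 4*k + 3)/20.
Then R = B(k−1)f/C = k*(4*k**4 - k**2 + 4*k + 3)/(20*k**4 + 40*k**3 + 37*k**2 + 25*k + 10), so s_k = R(k)·t_k = k*(4*k**4 - k**2 + 4*k + 3).
Check: Δs_k = 20*k**4 + 40*k**3 + 37*k**2 + 25*k + 10. ✓

s_k = k \left(4 k^{4} - k^{2} + 4 k + 3\right)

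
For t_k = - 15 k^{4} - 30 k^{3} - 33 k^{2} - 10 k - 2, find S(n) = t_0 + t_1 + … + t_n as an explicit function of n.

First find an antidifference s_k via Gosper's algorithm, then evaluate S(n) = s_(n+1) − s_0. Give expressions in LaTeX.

t_(k+1)/t_k = (15*k**4 + 90*k**3 + 213*k**2 + 226*k + 90)/(15*k**4 + 30*k**3 + 33*k**2 + 10*k + 2).
Take A(k)=1, B(k)=1, C(k)=k**4 + 2*k**3 + 11*k**2/5 + 2*k/3 + 2/15.
Set up (1)·f(k+1) − (1)·f(k) − (k**4 + 2*k**3 + 11*k**2/5 + 2*k/3 + 2/15) = 0.
Bound: deg f ≤ 5.
Solve for f: f(k) = k*(3*k**4 + k**2 - 4*k + 2)/15 (degree 5 ≤ 5).
Then R = B(k−1)f/C = k*(3*k**4 + k**2 - 4*k + 2)/(15*k**4 + 30*k**3 + 33*k**2 + 10*k + 2), so s_k = R(k)·t_k = k*(-3*k**4 - k**2 + 4*k - 2).
Verify: -15*k**4 - 30*k**3 - 33*k**2 - 10*k - 2 matches t_k.
s_(n+1) = -3*n**5 - 15*n**4 - 31*n**3 - 29*n**2 - 12*n - 2 and s_(0) = 0, so S(n) = -3*n**5 - 15*n**4 - 31*n**3 - 29*n**2 - 12*n - 2.

S(n) = - 3 n^{5} - 15 n^{4} - 31 n^{3} - 29 n^{2} - 12 n - 2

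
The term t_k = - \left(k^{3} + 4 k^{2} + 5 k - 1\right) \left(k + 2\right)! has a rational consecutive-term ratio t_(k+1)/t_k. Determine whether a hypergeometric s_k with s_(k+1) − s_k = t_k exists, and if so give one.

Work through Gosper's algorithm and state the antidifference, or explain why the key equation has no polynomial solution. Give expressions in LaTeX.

s_k = - \left(k^{2} - 2\right) \left(k + 2\right)!

Compute t_(k+1)/t_k: get (k**4 + 10*k**3 + 37*k**2 + 57*k + 27)/(k**3 + 4*k**2 + 5*k - 1).
So A=k + 3 and B=1, with C=k**3 + 4*k**2 + 5*k - 1.
Solve (k + 3)·f(k+1) − (1)·f(k) = k**3 + 4*k**2 + 5*k - 1.
From deg A=1, deg B=0, deg C=3: d=2.
Match coefficients ⇒ f(k) = k**2 - 2.
Certificate R = B(k−1)f/C = (k**2 - 2)/(k**3 + 4*k**2 + 5*k - 1) gives s_k = -(k**2 - 2)*factorial(k + 2).
s_(k+1) − s_k = -(k**3 + 4*k**2 + 5*k - 1)*factorial(k + 2) = t_k.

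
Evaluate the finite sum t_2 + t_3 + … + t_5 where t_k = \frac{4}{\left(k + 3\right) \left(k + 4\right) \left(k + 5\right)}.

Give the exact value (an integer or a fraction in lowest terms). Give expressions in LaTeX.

Compute t_(k+1)/t_k: get (k + 3)/(k + 6).
Take A(k)=k + 3, B(k)=k + 6, C(k)=1.
Need (k + 3)·f(k+1) − (k + 5)·f(k) = 1.
Degrees (1,1,0) ⇒ d ≤ 2.
Solve for f: f(k) = k*(k + 7)/24 (degree 2 ≤ 2).
Get s_k = R·t_k = k*(k + 7)/(6*(k + 3)*(k + 4)) with R(k) = B(k−1)f(k)/C(k) = k*(k + 5)*(k + 7)/24.
Verify: 4/(k**3 + 12*k**2 + 47*k + 60) matches t_k.
Telescoping: Σ = s_(6) − s_(2) = 13/90 − (1/10) = 2/45.

Σ = 2/45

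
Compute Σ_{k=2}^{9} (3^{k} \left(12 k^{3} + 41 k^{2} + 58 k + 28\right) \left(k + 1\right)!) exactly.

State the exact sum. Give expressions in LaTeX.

Σ = 923962472293536

The ratio is 3*(12*k**4 + 101*k**3 + 330*k**2 + 491*k + 278)/(12*k**3 + 41*k**2 + 58*k + 28).
Normal form (A,B,C) = (3*k + 6, 1, k**3 + 41*k**2/12 + 29*k/6 + 7/3).
Solve (3*k + 6)·f(k+1) − (1)·f(k) = k**3 + 41*k**2/12 + 29*k/6 + 7/3.
deg f ≤ 2 (via 1,0,3).
Solve for f: f(k) = (4*k**2 - k + 2)/12 (degree 2 ≤ 2).
Certificate R = B(k−1)f/C = (4*k**2 - k + 2)/(12*k**3 + 41*k**2 + 58*k + 28) gives s_k = 3**k*(4*k**2 - k + 2)*factorial(k + 1).
Verify: 3**k*(12*k**3 + 41*k**2 + 58*k + 28)*factorial(k + 1) matches t_k.
Sum = s_(10) − s_(2); s_(10) = 923962472294400, s_(2) = 864 ⇒ 923962472293536.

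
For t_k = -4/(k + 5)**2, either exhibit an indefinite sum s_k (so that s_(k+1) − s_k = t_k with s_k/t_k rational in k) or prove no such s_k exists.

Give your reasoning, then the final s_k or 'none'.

t_(k+1)/t_k = (k + 5)**2/(k + 6)**2.
So A=k**2 + 10*k + 25 and B=k**2 + 12*k + 36, with C=1.
Solve (k**2 + 10*k + 25)·f(k+1) − (k**2 + 10*k + 25)·f(k) = 1.
Degrees (2,2,0) ⇒ d ≤ 0.
f = c0 ⇒ A·f(k+1) − B(k−1)·f(k) − C = -1. The system {-1 = 0} is inconsistent; no antidifference.

none (Gosper's algorithm certifies no s_k)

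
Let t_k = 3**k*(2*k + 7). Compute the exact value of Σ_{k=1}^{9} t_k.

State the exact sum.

Compute t_(k+1)/t_k: get 3*(2*k + 9)/(2*k + 7).
Normal form (A,B,C) = (3, 1, k + 7/2).
Need (3)·f(k+1) − (1)·f(k) = k + 7/2.
Degrees (0,0,1) ⇒ d ≤ 1.
Coefficient equations give f(k) = (k + 2)/2.
Then R = B(k−1)f/C = (k + 2)/(2*k + 7), so s_k = R(k)·t_k = 3**k*(k + 2).
Δs = 3**k*(2*k + 7), as required.
Telescoping: Σ = s_(10) − s_(1) = 708588 − (9) = 708579.

Σ = 708579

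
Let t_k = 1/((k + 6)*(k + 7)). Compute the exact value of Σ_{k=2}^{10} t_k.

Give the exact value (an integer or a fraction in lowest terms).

Σ = 9/136

r(k) = (k + 6)/(k + 8) after simplifying.
Factor: A=k + 6; B=k + 8; C=1.
f must satisfy (k + 6)·f(k+1) − (k + 7)·f(k) = 1.
From deg A=1, deg B=1, deg C=0: d=1.
Solve for f: f(k) = k/6 (degree 1 ≤ 1).
Get s_k = R·t_k = k/(6*(k + 6)) with R(k) = B(k−1)f(k)/C(k) = k*(k + 7)/6.
Verify: 1/(k**2 + 13*k + 42) matches t_k.
Σ_(k=2)^(10) t_k = s_(11) − s_(2) = 11/102 − (1/24) = 9/136.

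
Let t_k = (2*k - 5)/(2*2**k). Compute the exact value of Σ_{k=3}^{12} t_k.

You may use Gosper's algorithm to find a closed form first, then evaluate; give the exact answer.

Σ = 3049/8192

Ratio r(k) = (2*k - 3)/(2*(2*k - 5)).
So A=1/2 and B=1, with C=k - 5/2.
f must satisfy (1/2)·f(k+1) − (1)·f(k) = k - 5/2.
deg f ≤ 1 (via 0,0,1).
Coefficient equations give f(k) = 3 - 2*k.
Certificate R = B(k−1)f/C = -2*(2*k - 3)/(2*k - 5) gives s_k = (3 - 2*k)/2**k.
Verify: (2*k - 5)/(2*2**k) matches t_k.
Σ_(k=3)^(12) t_k = s_(13) − s_(3) = -23/8192 − (-3/8) = 3049/8192.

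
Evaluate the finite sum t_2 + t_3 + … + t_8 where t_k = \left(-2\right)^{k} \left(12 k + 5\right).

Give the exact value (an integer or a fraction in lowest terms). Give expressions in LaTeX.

Ratio r(k) = 2*(-12*k - 17)/(12*k + 5).
Gosper form: A/B · C(k+1)/C(k) with A=-2, B=1, C=k + 5/12.
Solve (-2)·f(k+1) − (1)·f(k) = k + 5/12.
Degrees (0,0,1) ⇒ d ≤ 1.
Solving with deg f ≤ 1: f(k) = -(4*k - 1)/12.
Then R = B(k−1)f/C = -(4*k - 1)/(12*k + 5), so s_k = R(k)·t_k = (-2)**k*(1 - 4*k).
Δs = (-2)**k*(12*k + 5), as required.
Telescoping: Σ = s_(9) − s_(2) = 17920 − (-28) = 17948.

Σ = 17948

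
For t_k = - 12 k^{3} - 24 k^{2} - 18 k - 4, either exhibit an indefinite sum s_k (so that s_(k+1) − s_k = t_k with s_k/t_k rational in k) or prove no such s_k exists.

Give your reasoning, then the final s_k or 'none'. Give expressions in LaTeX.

The ratio is (6*k**3 + 30*k**2 + 51*k + 29)/(6*k**3 + 12*k**2 + 9*k + 2).
Factor: A=1; B=1; C=k**3 + 2*k**2 + 3*k/2 + 1/3.
Key eq: (1)·f(k+1) = (1)·f(k) + (k**3 + 2*k**2 + 3*k/2 + 1/3).
From deg A=0, deg B=0, deg C=3: d=4.
Solving with deg f ≤ 4: f(k) = k*(3*k**3 + 2*k**2 - 1)/12.
Get s_k = R·t_k = -3*k**4 - 2*k**3 + k with R(k) = B(k−1)f(k)/C(k) = k*(3*k**3 + 2*k**2 - 1)/(2*(6*k**3 + 12*k**2 + 9*k + 2)).
Check: Δs_k = -12*k**3 - 24*k**2 - 18*k - 4. ✓

s_k = - 3 k^{4} - 2 k^{3} + k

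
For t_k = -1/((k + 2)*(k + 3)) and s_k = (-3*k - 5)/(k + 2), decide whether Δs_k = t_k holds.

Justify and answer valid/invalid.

Valid: the claim telescopes to t_k.

s_(k+1) = (-3*k - 8)/(k + 3)
s_(k+1) − s_k = -1/(k**2 + 5*k + 6)
(s_(k+1) − s_k) − t_k = 0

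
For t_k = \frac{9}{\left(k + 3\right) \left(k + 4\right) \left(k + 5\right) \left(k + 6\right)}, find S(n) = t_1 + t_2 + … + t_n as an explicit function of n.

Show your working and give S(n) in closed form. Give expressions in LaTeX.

S(n) = \frac{n \left(n^{2} + 15 n + 74\right)}{40 \left(n^{3} + 15 n^{2} + 74 n + 120\right)}

Compute t_(k+1)/t_k: get (k + 3)/(k + 7).
Factor: A=k + 3; B=k + 7; C=1.
f must satisfy (k + 3)·f(k+1) − (k + 6)·f(k) = 1.
d = 3 from the (1,1,0) case.
A polynomial solution: f(k) = k*(k**2 + 12*k + 47)/180.
Certificate R = B(k−1)f/C = k*(k + 6)*(k**2 + 12*k + 47)/180 gives s_k = k*(k**2 + 12*k + 47)/(20*(k + 3)*(k + 4)*(k + 5)).
Check: Δs_k = 9/(k**4 + 18*k**3 + 119*k**2 + 342*k + 360). ✓
Evaluate: s_(n+1) = (n**3 + 15*n**2 + 74*n + 60)/(20*(n**3 + 15*n**2 + 74*n + 120)); subtract s_(1) = 1/40 ⇒ S(n) = n*(n**2 + 15*n + 74)/(40*(n**3 + 15*n**2 + 74*n + 120)).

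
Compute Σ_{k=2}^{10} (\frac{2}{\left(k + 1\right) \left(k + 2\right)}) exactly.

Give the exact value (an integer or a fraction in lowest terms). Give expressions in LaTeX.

r(k) = (k + 1)/(k + 3) after simplifying.
Take A(k)=k + 1, B(k)=k + 3, C(k)=1.
Solve (k + 1)·f(k+1) − (k + 2)·f(k) = 1.
d = 1 from the (1,1,0) case.
A polynomial solution: f(k) = k.
Get s_k = R·t_k = 2*k/(k + 1) with R(k) = B(k−1)f(k)/C(k) = k*(k + 2).
Verify: 2/(k**2 + 3*k + 2) matches t_k.
Telescoping: Σ = s_(11) − s_(2) = 11/6 − (4/3) = 1/2.

Σ = 1/2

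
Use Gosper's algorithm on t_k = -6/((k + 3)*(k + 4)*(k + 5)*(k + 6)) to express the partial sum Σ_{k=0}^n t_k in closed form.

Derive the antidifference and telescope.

The ratio is (k + 3)/(k + 7).
Take A(k)=k + 3, B(k)=k + 7, C(k)=1.
Set up (k + 3)·f(k+1) − (k + 6)·f(k) − (1) = 0.
Degrees (1,1,0) ⇒ d ≤ 3.
Coefficient equations give f(k) = k*(k**2 + 12*k + 47)/180.
R(k) = B(k−1)·f(k)/C(k) = k*(k + 6)*(k**2 + 12*k + 47)/180; s_k = R·t_k = k*(-k**2 - 12*k - 47)/(30*(k + 3)*(k + 4)*(k + 5)).
Verify: -6/(k**4 + 18*k**3 + 119*k**2 + 342*k + 360) matches t_k.
s_(n+1) = (-n**3 - 15*n**2 - 74*n - 60)/(30*(n**3 + 15*n**2 + 74*n + 120)) and s_(0) = 0, so S(n) = (-n**3 - 15*n**2 - 74*n - 60)/(30*(n**3 + 15*n**2 + 74*n + 120)).

S(n) = (-n**3 - 15*n**2 - 74*n - 60)/(30*(n**3 + 15*n**2 + 74*n + 120))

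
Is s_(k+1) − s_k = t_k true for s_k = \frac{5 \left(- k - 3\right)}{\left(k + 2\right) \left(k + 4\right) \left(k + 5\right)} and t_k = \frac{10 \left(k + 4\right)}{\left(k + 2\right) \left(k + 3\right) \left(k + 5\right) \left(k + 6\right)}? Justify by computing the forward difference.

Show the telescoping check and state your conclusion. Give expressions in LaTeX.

Invalid: residual \frac{5 \left(- 3 k - 10\right)}{k^{5} + 20 k^{4} + 155 k^{3} + 580 k^{2} + 1044 k + 720} ≠ 0.

s_(k+1) = 5*(-k - 4)/((k + 3)*(k + 5)*(k + 6))
s_(k+1) − s_k = 5*(2*k**2 + 13*k + 22)/(k**5 + 20*k**4 + 155*k**3 + 580*k**2 + 1044*k + 720)
(s_(k+1) − s_k) − t_k = 5*(-3*k - 10)/(k**5 + 20*k**4 + 155*k**3 + 580*k**2 + 1044*k + 720)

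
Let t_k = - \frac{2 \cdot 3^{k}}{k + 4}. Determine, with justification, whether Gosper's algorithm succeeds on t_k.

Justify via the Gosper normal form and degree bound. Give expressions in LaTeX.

r(k) = 3*(k + 4)/(k + 5) after simplifying.
So A=3*k + 12 and B=k + 5, with C=1.
Solve (3*k + 12)·f(k+1) − (k + 4)·f(k) = 1.
From deg A=1, deg B=1, deg C=0: d=-1.
deg f ≤ -1 is impossible — no certificate.

No — negative degree bound, so no certificate f.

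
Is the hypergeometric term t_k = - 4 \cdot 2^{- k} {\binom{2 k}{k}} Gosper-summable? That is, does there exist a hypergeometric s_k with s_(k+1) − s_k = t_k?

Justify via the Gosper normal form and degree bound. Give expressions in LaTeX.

Compute t_(k+1)/t_k: get (2*k + 1)/(k + 1).
Gosper form: A/B · C(k+1)/C(k) with A=2*k + 1, B=k + 1, C=1.
Key eq: (2*k + 1)·f(k+1) = (k)·f(k) + (1).
Degrees (1,1,0) ⇒ d ≤ -1.
Negative degree bound (-1): no f exists, t_k not Gosper-summable.

No — t_k has no hypergeometric antidifference.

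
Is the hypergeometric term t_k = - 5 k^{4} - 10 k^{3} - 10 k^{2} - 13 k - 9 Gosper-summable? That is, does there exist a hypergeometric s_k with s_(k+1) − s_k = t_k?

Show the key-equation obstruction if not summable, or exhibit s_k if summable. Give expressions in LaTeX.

Yes. s_k = k \left(- k^{4} - 4 k - 4\right).

t_(k+1)/t_k = (5*k**4 + 30*k**3 + 70*k**2 + 83*k + 47)/(5*k**4 + 10*k**3 + 10*k**2 + 13*k + 9).
Normal form (A,B,C) = (1, 1, k**4 + 2*k**3 + 2*k**2 + 13*k/5 + 9/5).
Solve (1)·f(k+1) − (1)·f(k) = k**4 + 2*k**3 + 2*k**2 + 13*k/5 + 9/5.
d = 5 from the (0,0,4) case.
Solve for f: f(k) = k*(k**4 + 4*k + 4)/5 (degree 5 ≤ 5).
Certificate R = B(k−1)f/C = k*(k**4 + 4*k + 4)/(5*k**4 + 10*k**3 + 10*k**2 + 13*k + 9) gives s_k = k*(-k**4 - 4*k - 4).
Check: Δs_k = -5*k**4 - 10*k**3 - 10*k**2 - 13*k - 9. ✓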